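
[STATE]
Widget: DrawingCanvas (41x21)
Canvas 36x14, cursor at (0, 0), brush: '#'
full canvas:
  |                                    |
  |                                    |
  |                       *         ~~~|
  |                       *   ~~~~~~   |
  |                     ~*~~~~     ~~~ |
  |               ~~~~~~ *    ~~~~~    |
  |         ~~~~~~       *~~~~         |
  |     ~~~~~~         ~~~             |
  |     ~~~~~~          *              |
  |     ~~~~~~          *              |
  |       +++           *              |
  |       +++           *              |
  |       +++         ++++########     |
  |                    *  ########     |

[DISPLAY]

+                                        
                                         
                       *         ~~~     
                       *   ~~~~~~        
                     ~*~~~~     ~~~      
               ~~~~~~ *    ~~~~~         
         ~~~~~~       *~~~~              
     ~~~~~~         ~~~                  
     ~~~~~~          *                   
     ~~~~~~          *                   
       +++           *                   
       +++           *                   
       +++         ++++########          
                    *  ########          
                                         
                                         
                                         
                                         
                                         
                                         
                                         


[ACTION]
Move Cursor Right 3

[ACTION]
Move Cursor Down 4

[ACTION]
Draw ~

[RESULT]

                                         
                                         
                       *         ~~~     
                       *   ~~~~~~        
   ~                 ~*~~~~     ~~~      
               ~~~~~~ *    ~~~~~         
         ~~~~~~       *~~~~              
     ~~~~~~         ~~~                  
     ~~~~~~          *                   
     ~~~~~~          *                   
       +++           *                   
       +++           *                   
       +++         ++++########          
                    *  ########          
                                         
                                         
                                         
                                         
                                         
                                         
                                         


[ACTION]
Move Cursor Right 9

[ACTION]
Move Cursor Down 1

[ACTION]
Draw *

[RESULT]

                                         
                                         
                       *         ~~~     
                       *   ~~~~~~        
   ~                 ~*~~~~     ~~~      
            *  ~~~~~~ *    ~~~~~         
         ~~~~~~       *~~~~              
     ~~~~~~         ~~~                  
     ~~~~~~          *                   
     ~~~~~~          *                   
       +++           *                   
       +++           *                   
       +++         ++++########          
                    *  ########          
                                         
                                         
                                         
                                         
                                         
                                         
                                         


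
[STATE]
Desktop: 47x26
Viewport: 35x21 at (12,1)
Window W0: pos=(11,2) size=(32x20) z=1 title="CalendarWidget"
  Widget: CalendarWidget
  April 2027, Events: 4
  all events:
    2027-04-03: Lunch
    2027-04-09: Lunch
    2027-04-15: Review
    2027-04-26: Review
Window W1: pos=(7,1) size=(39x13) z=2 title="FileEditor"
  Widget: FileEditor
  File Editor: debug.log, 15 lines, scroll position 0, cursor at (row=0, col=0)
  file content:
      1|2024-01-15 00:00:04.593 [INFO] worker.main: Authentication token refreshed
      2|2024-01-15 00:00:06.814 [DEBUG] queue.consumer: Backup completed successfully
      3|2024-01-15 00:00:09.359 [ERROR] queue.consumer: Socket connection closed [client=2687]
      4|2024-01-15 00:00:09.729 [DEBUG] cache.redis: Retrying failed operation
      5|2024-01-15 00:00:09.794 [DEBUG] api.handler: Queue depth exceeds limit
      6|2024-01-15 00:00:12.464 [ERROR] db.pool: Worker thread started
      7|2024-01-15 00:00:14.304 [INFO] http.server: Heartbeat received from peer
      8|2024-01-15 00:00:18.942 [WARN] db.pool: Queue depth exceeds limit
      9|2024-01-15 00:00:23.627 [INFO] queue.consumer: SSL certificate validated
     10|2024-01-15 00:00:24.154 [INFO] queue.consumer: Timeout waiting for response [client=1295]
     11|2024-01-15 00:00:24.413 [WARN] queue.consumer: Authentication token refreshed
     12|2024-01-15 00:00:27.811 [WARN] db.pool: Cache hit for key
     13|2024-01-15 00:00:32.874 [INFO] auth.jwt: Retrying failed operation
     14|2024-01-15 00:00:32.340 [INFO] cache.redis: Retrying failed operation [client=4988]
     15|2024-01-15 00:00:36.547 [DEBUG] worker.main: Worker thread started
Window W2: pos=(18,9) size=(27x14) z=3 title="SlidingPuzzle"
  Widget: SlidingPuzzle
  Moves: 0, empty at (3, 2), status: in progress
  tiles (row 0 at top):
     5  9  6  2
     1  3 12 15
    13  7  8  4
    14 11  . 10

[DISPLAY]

━━━━━━━━━━━━━━━━━━━━━━━━━━━━━━━━━┓ 
eEditor                          ┃ 
─────────────────────────────────┨ 
-01-15 00:00:04.593 [INFO] worke▲┃ 
-01-15 00:00:06.814 [DEBUG] queu█┃ 
-01-15 00:00:09.359 [ERROR] queu░┃ 
-01-15 00:00:09.729 [DEBUG] cach░┃ 
-01-15 00:00:09.794 [DEBUG] api.░┃ 
-01-15┏━━━━━━━━━━━━━━━━━━━━━━━━━┓┃ 
-01-15┃ SlidingPuzzle           ┃┃ 
-01-15┠─────────────────────────┨┃ 
-01-15┃┌────┬────┬────┬────┐    ┃┃ 
━━━━━━┃│  5 │  9 │  6 │  2 │    ┃┛ 
      ┃├────┼────┼────┼────┤    ┃  
      ┃│  1 │  3 │ 12 │ 15 │    ┃  
      ┃├────┼────┼────┼────┤    ┃  
      ┃│ 13 │  7 │  8 │  4 │    ┃  
      ┃├────┼────┼────┼────┤    ┃  
      ┃│ 14 │ 11 │    │ 10 │    ┃  
      ┃└────┴────┴────┴────┘    ┃  
━━━━━━┃Moves: 0                 ┃  


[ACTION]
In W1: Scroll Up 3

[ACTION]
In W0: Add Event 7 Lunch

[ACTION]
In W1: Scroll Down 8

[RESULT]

━━━━━━━━━━━━━━━━━━━━━━━━━━━━━━━━━┓ 
eEditor                          ┃ 
─────────────────────────────────┨ 
-01-15 00:00:14.304 [INFO] http.▲┃ 
-01-15 00:00:18.942 [WARN] db.po░┃ 
-01-15 00:00:23.627 [INFO] queue░┃ 
-01-15 00:00:24.154 [INFO] queue░┃ 
-01-15 00:00:24.413 [WARN] queue░┃ 
-01-15┏━━━━━━━━━━━━━━━━━━━━━━━━━┓┃ 
-01-15┃ SlidingPuzzle           ┃┃ 
-01-15┠─────────────────────────┨┃ 
-01-15┃┌────┬────┬────┬────┐    ┃┃ 
━━━━━━┃│  5 │  9 │  6 │  2 │    ┃┛ 
      ┃├────┼────┼────┼────┤    ┃  
      ┃│  1 │  3 │ 12 │ 15 │    ┃  
      ┃├────┼────┼────┼────┤    ┃  
      ┃│ 13 │  7 │  8 │  4 │    ┃  
      ┃├────┼────┼────┼────┤    ┃  
      ┃│ 14 │ 11 │    │ 10 │    ┃  
      ┃└────┴────┴────┴────┘    ┃  
━━━━━━┃Moves: 0                 ┃  


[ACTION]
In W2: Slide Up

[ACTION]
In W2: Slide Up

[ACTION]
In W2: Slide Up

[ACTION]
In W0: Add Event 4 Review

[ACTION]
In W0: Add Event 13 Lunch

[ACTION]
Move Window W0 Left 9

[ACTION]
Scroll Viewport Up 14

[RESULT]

                                   
━━━━━━━━━━━━━━━━━━━━━━━━━━━━━━━━━┓ 
eEditor                          ┃ 
─────────────────────────────────┨ 
-01-15 00:00:14.304 [INFO] http.▲┃ 
-01-15 00:00:18.942 [WARN] db.po░┃ 
-01-15 00:00:23.627 [INFO] queue░┃ 
-01-15 00:00:24.154 [INFO] queue░┃ 
-01-15 00:00:24.413 [WARN] queue░┃ 
-01-15┏━━━━━━━━━━━━━━━━━━━━━━━━━┓┃ 
-01-15┃ SlidingPuzzle           ┃┃ 
-01-15┠─────────────────────────┨┃ 
-01-15┃┌────┬────┬────┬────┐    ┃┃ 
━━━━━━┃│  5 │  9 │  6 │  2 │    ┃┛ 
      ┃├────┼────┼────┼────┤    ┃  
      ┃│  1 │  3 │ 12 │ 15 │    ┃  
      ┃├────┼────┼────┼────┤    ┃  
      ┃│ 13 │  7 │  8 │  4 │    ┃  
      ┃├────┼────┼────┼────┤    ┃  
      ┃│ 14 │ 11 │    │ 10 │    ┃  
      ┃└────┴────┴────┴────┘    ┃  


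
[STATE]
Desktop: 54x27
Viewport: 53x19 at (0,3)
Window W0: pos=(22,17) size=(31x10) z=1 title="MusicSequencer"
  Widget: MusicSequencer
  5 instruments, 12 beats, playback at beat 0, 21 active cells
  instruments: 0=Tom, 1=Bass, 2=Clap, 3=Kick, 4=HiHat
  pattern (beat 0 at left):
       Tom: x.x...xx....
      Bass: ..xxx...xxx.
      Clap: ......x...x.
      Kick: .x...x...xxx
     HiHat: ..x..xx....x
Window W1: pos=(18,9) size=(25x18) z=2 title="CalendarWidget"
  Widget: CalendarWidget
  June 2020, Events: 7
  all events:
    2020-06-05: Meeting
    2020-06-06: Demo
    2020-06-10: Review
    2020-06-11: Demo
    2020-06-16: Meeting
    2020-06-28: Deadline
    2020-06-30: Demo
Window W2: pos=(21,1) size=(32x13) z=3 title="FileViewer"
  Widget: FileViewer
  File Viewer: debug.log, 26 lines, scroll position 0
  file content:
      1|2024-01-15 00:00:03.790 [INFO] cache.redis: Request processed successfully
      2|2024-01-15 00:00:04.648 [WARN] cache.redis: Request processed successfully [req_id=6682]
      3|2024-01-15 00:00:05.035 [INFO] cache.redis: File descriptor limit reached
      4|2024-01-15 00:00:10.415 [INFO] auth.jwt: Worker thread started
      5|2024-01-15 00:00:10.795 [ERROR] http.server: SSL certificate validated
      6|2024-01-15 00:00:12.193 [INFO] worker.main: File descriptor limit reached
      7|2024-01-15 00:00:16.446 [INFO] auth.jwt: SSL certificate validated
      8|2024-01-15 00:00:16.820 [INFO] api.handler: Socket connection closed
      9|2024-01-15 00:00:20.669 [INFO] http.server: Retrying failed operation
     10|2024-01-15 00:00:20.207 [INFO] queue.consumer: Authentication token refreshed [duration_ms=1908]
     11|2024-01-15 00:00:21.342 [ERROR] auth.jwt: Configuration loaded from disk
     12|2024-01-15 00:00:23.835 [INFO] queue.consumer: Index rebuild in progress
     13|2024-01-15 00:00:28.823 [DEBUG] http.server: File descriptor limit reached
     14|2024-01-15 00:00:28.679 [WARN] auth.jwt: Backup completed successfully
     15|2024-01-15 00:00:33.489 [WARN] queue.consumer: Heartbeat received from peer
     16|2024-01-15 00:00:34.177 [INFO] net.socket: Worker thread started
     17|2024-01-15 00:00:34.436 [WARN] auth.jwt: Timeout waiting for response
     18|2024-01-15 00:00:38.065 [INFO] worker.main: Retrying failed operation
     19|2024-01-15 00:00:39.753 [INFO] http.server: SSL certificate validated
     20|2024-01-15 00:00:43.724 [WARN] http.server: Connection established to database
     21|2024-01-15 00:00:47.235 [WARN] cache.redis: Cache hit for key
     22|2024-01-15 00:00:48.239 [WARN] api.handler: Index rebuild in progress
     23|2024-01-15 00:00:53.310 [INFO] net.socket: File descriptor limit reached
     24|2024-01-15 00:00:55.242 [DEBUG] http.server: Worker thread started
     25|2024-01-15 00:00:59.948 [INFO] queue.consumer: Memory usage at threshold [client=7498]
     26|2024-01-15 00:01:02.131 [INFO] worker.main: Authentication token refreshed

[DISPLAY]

                     ┠──────────────────────────────┨
                     ┃2024-01-15 00:00:03.790 [INFO▲┃
                     ┃2024-01-15 00:00:04.648 [WARN█┃
                     ┃2024-01-15 00:00:05.035 [INFO░┃
                     ┃2024-01-15 00:00:10.415 [INFO░┃
                     ┃2024-01-15 00:00:10.795 [ERRO░┃
                  ┏━━┃2024-01-15 00:00:12.193 [INFO░┃
                  ┃ C┃2024-01-15 00:00:16.446 [INFO░┃
                  ┠──┃2024-01-15 00:00:16.820 [INFO░┃
                  ┃  ┃2024-01-15 00:00:20.669 [INFO▼┃
                  ┃Mo┗━━━━━━━━━━━━━━━━━━━━━━━━━━━━━━┛
                  ┃ 1  2  3  4  5*  6*  7 ┃          
                  ┃ 8  9 10* 11* 12 13 14 ┃          
                  ┃15 16* 17 18 19 20 21  ┃          
                  ┃22 23 24 25 26 27 28*  ┃━━━━━━━━━┓
                  ┃29 30*                 ┃         ┃
                  ┃                       ┃─────────┨
                  ┃                       ┃         ┃
                  ┃                       ┃         ┃


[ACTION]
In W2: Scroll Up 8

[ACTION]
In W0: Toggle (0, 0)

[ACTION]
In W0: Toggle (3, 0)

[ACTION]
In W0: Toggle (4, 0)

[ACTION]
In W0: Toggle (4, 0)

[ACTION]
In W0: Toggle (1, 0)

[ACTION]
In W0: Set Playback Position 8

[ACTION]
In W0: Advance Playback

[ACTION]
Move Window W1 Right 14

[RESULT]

                     ┠──────────────────────────────┨
                     ┃2024-01-15 00:00:03.790 [INFO▲┃
                     ┃2024-01-15 00:00:04.648 [WARN█┃
                     ┃2024-01-15 00:00:05.035 [INFO░┃
                     ┃2024-01-15 00:00:10.415 [INFO░┃
                     ┃2024-01-15 00:00:10.795 [ERRO░┃
                     ┃2024-01-15 00:00:12.193 [INFO░┃
                     ┃2024-01-15 00:00:16.446 [INFO░┃
                     ┃2024-01-15 00:00:16.820 [INFO░┃
                     ┃2024-01-15 00:00:20.669 [INFO▼┃
                     ┗━━━━━━━━━━━━━━━━━━━━━━━━━━━━━━┛
                             ┃ 1  2  3  4  5*  6*  7 
                             ┃ 8  9 10* 11* 12 13 14 
                             ┃15 16* 17 18 19 20 21  
                      ┏━━━━━━┃22 23 24 25 26 27 28*  
                      ┃ Music┃29 30*                 
                      ┠──────┃                       
                      ┃      ┃                       
                      ┃   Tom┃                       


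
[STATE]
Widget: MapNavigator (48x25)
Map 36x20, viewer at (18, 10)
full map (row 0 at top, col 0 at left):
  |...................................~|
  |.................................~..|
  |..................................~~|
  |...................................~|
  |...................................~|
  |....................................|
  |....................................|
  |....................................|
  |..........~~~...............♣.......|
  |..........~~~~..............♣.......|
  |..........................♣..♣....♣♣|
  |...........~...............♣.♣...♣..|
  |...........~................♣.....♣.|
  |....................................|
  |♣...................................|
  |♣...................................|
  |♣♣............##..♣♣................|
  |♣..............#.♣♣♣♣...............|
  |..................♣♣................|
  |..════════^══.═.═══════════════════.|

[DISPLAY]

                                                
                                                
      ...................................~      
      .................................~..      
      ..................................~~      
      ...................................~      
      ...................................~      
      ....................................      
      ....................................      
      ....................................      
      ..........~~~...............♣.......      
      ..........~~~~..............♣.......      
      ..................@.......♣..♣....♣♣      
      ...........~...............♣.♣...♣..      
      ...........~................♣.....♣.      
      ....................................      
      ♣...................................      
      ♣...................................      
      ♣♣............##..♣♣................      
      ♣..............#.♣♣♣♣...............      
      ..................♣♣................      
      ..════════^══.═.═══════════════════.      
                                                
                                                
                                                


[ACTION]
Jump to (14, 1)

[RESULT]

                                                
                                                
                                                
                                                
                                                
                                                
                                                
                                                
                                                
                                                
                                                
          ...................................~  
          ..............@..................~..  
          ..................................~~  
          ...................................~  
          ...................................~  
          ....................................  
          ....................................  
          ....................................  
          ..........~~~...............♣.......  
          ..........~~~~..............♣.......  
          ..........................♣..♣....♣♣  
          ...........~...............♣.♣...♣..  
          ...........~................♣.....♣.  
          ....................................  


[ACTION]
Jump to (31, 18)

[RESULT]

.............................                   
.............................                   
...~~~...............♣.......                   
...~~~~..............♣.......                   
...................♣..♣....♣♣                   
....~...............♣.♣...♣..                   
....~................♣.....♣.                   
.............................                   
.............................                   
.............................                   
.......##..♣♣................                   
........#.♣♣♣♣...............                   
...........♣♣...........@....                   
═══^══.═.═══════════════════.                   
                                                
                                                
                                                
                                                
                                                
                                                
                                                
                                                
                                                
                                                
                                                


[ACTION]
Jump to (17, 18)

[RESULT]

       ....................................     
       ....................................     
       ..........~~~...............♣.......     
       ..........~~~~..............♣.......     
       ..........................♣..♣....♣♣     
       ...........~...............♣.♣...♣..     
       ...........~................♣.....♣.     
       ....................................     
       ♣...................................     
       ♣...................................     
       ♣♣............##..♣♣................     
       ♣..............#.♣♣♣♣...............     
       .................@♣♣................     
       ..════════^══.═.═══════════════════.     
                                                
                                                
                                                
                                                
                                                
                                                
                                                
                                                
                                                
                                                
                                                


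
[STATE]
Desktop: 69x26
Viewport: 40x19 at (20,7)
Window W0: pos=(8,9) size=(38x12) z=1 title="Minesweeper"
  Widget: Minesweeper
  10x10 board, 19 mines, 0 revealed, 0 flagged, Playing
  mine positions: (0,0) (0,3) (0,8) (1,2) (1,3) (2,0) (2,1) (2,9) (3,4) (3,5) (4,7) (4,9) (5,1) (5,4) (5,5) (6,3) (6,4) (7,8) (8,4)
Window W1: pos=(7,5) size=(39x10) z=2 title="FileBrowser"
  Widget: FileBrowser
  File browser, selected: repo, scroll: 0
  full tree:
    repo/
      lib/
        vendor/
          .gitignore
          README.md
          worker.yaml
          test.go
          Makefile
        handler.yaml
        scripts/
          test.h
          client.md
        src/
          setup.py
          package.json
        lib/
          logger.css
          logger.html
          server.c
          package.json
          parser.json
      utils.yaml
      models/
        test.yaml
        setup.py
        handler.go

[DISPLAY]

─────────────────────────┨              
                         ┃              
                         ┃              
ml                       ┃              
ls/                      ┃              
                         ┃              
                         ┃              
━━━━━━━━━━━━━━━━━━━━━━━━━┛              
                         ┃              
                         ┃              
                         ┃              
                         ┃              
                         ┃              
━━━━━━━━━━━━━━━━━━━━━━━━━┛              
                                        
                                        
                                        
                                        
                                        


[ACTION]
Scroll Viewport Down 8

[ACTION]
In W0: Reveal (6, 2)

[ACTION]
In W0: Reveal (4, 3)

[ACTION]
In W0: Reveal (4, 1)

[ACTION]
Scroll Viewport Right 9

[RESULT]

────────────────┨                       
                ┃                       
                ┃                       
                ┃                       
                ┃                       
                ┃                       
                ┃                       
━━━━━━━━━━━━━━━━┛                       
                ┃                       
                ┃                       
                ┃                       
                ┃                       
                ┃                       
━━━━━━━━━━━━━━━━┛                       
                                        
                                        
                                        
                                        
                                        


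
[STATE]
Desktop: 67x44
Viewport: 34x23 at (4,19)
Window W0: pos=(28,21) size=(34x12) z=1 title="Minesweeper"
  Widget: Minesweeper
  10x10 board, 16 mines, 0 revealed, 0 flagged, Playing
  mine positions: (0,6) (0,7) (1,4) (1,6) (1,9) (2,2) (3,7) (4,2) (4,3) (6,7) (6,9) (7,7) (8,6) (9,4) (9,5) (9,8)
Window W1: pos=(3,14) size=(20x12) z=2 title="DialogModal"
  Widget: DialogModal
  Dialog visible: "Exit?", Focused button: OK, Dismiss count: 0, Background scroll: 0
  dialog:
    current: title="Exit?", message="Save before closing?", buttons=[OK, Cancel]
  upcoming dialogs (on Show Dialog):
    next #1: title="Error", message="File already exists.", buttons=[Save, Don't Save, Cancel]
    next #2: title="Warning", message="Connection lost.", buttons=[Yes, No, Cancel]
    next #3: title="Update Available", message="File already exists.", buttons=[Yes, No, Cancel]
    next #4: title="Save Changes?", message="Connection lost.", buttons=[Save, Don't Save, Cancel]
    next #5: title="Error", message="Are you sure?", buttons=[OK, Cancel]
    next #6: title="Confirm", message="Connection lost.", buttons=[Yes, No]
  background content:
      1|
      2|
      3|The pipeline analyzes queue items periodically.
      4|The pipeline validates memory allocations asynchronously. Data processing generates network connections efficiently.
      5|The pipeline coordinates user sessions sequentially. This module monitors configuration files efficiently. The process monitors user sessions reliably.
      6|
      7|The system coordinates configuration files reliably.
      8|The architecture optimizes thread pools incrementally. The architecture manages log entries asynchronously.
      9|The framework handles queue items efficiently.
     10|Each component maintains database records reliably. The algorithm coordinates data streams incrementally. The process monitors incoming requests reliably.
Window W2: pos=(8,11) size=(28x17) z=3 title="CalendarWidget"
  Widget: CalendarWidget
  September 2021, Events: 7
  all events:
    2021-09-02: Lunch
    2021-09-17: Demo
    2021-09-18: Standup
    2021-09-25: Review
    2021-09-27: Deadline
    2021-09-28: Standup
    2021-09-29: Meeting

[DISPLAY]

Th│ ┃20 21 22 23 24 25* 26     ┃  
Th│S┃27* 28* 29* 30            ┃  
Th│[┃                          ┃━━
  └─┃                          ┃ee
The ┃                          ┃──
The ┃                          ┃■■
━━━━┃                          ┃■■
    ┃                          ┃■■
    ┗━━━━━━━━━━━━━━━━━━━━━━━━━━┛■■
                        ┃■■■■■■■■■
                        ┃■■■■■■■■■
                        ┃■■■■■■■■■
                        ┃■■■■■■■■■
                        ┗━━━━━━━━━
                                  
                                  
                                  
                                  
                                  
                                  
                                  
                                  
                                  


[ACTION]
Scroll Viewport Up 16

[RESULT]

                                  
                                  
                                  
                                  
                                  
                                  
                                  
                                  
    ┏━━━━━━━━━━━━━━━━━━━━━━━━━━┓  
    ┃ CalendarWidget           ┃  
    ┠──────────────────────────┨  
━━━━┃      September 2021      ┃  
 Dia┃Mo Tu We Th Fr Sa Su      ┃  
────┃       1  2*  3  4  5     ┃  
    ┃ 6  7  8  9 10 11 12      ┃  
  ┌─┃13 14 15 16 17* 18* 19    ┃  
Th│ ┃20 21 22 23 24 25* 26     ┃  
Th│S┃27* 28* 29* 30            ┃  
Th│[┃                          ┃━━
  └─┃                          ┃ee
The ┃                          ┃──
The ┃                          ┃■■
━━━━┃                          ┃■■


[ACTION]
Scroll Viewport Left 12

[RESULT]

                                  
                                  
                                  
                                  
                                  
                                  
                                  
                                  
        ┏━━━━━━━━━━━━━━━━━━━━━━━━━
        ┃ CalendarWidget          
        ┠─────────────────────────
   ┏━━━━┃      September 2021     
   ┃ Dia┃Mo Tu We Th Fr Sa Su     
   ┠────┃       1  2*  3  4  5    
   ┃    ┃ 6  7  8  9 10 11 12     
   ┃  ┌─┃13 14 15 16 17* 18* 19   
   ┃Th│ ┃20 21 22 23 24 25* 26    
   ┃Th│S┃27* 28* 29* 30           
   ┃Th│[┃                         
   ┃  └─┃                         
   ┃The ┃                         
   ┃The ┃                         
   ┗━━━━┃                         


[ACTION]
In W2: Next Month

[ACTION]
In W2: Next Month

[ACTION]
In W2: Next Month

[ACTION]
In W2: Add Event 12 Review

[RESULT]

                                  
                                  
                                  
                                  
                                  
                                  
                                  
                                  
        ┏━━━━━━━━━━━━━━━━━━━━━━━━━
        ┃ CalendarWidget          
        ┠─────────────────────────
   ┏━━━━┃      December 2021      
   ┃ Dia┃Mo Tu We Th Fr Sa Su     
   ┠────┃       1  2  3  4  5     
   ┃    ┃ 6  7  8  9 10 11 12*    
   ┃  ┌─┃13 14 15 16 17 18 19     
   ┃Th│ ┃20 21 22 23 24 25 26     
   ┃Th│S┃27 28 29 30 31           
   ┃Th│[┃                         
   ┃  └─┃                         
   ┃The ┃                         
   ┃The ┃                         
   ┗━━━━┃                         


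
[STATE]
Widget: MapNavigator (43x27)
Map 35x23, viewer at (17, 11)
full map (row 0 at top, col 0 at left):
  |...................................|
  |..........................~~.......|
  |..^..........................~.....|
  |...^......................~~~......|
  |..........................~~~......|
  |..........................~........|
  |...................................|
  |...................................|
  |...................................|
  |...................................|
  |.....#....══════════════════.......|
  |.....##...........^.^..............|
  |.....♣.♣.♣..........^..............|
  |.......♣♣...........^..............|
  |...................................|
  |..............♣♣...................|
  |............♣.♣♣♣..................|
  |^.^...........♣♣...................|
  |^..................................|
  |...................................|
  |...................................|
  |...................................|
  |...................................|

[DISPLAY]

                                           
                                           
    ...................................    
    ..........................~~.......    
    ..^..........................~.....    
    ...^......................~~~......    
    ..........................~~~......    
    ..........................~........    
    ...................................    
    ...................................    
    ...................................    
    ...................................    
    .....#....══════════════════.......    
    .....##..........@^.^..............    
    .....♣.♣.♣..........^..............    
    .......♣♣...........^..............    
    ...................................    
    ..............♣♣...................    
    ............♣.♣♣♣..................    
    ^.^...........♣♣...................    
    ^..................................    
    ...................................    
    ...................................    
    ...................................    
    ...................................    
                                           
                                           


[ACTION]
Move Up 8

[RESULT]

                                           
                                           
                                           
                                           
                                           
                                           
                                           
                                           
                                           
                                           
    ...................................    
    ..........................~~.......    
    ..^..........................~.....    
    ...^.............@........~~~......    
    ..........................~~~......    
    ..........................~........    
    ...................................    
    ...................................    
    ...................................    
    ...................................    
    .....#....══════════════════.......    
    .....##...........^.^..............    
    .....♣.♣.♣..........^..............    
    .......♣♣...........^..............    
    ...................................    
    ..............♣♣...................    
    ............♣.♣♣♣..................    


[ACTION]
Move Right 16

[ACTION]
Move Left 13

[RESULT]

                                           
                                           
                                           
                                           
                                           
                                           
                                           
                                           
                                           
                                           
 ...................................       
 ..........................~~.......       
 ..^..........................~.....       
 ...^................@.....~~~......       
 ..........................~~~......       
 ..........................~........       
 ...................................       
 ...................................       
 ...................................       
 ...................................       
 .....#....══════════════════.......       
 .....##...........^.^..............       
 .....♣.♣.♣..........^..............       
 .......♣♣...........^..............       
 ...................................       
 ..............♣♣...................       
 ............♣.♣♣♣..................       


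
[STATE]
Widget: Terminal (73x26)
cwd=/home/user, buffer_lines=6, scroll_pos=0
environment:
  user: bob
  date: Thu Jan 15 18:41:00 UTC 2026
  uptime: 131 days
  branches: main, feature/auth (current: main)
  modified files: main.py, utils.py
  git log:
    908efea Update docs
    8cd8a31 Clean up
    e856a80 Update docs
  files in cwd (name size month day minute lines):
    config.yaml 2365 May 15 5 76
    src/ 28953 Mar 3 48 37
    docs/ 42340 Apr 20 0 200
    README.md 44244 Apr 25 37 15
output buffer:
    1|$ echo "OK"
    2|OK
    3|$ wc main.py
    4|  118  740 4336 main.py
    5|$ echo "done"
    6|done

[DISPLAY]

$ echo "OK"                                                              
OK                                                                       
$ wc main.py                                                             
  118  740 4336 main.py                                                  
$ echo "done"                                                            
done                                                                     
$ █                                                                      
                                                                         
                                                                         
                                                                         
                                                                         
                                                                         
                                                                         
                                                                         
                                                                         
                                                                         
                                                                         
                                                                         
                                                                         
                                                                         
                                                                         
                                                                         
                                                                         
                                                                         
                                                                         
                                                                         


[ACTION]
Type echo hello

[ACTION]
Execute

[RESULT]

$ echo "OK"                                                              
OK                                                                       
$ wc main.py                                                             
  118  740 4336 main.py                                                  
$ echo "done"                                                            
done                                                                     
$ echo hello                                                             
hello                                                                    
$ █                                                                      
                                                                         
                                                                         
                                                                         
                                                                         
                                                                         
                                                                         
                                                                         
                                                                         
                                                                         
                                                                         
                                                                         
                                                                         
                                                                         
                                                                         
                                                                         
                                                                         
                                                                         


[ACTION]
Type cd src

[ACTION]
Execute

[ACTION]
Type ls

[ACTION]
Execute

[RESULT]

$ echo "OK"                                                              
OK                                                                       
$ wc main.py                                                             
  118  740 4336 main.py                                                  
$ echo "done"                                                            
done                                                                     
$ echo hello                                                             
hello                                                                    
$ cd src                                                                 
                                                                         
$ ls                                                                     
config.yaml  src/  docs/  README.md                                      
$ █                                                                      
                                                                         
                                                                         
                                                                         
                                                                         
                                                                         
                                                                         
                                                                         
                                                                         
                                                                         
                                                                         
                                                                         
                                                                         
                                                                         
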